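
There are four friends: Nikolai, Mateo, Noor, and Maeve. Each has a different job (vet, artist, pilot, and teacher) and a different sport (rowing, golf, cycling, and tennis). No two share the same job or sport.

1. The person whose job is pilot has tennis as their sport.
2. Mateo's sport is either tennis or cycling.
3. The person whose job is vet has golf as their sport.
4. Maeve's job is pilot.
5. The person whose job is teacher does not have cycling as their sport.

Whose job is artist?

With clues 1–4, Maeve is impossible for the one with job artist.
With clues 1–5, Nikolai and Noor are impossible for the one with job artist.
That leaves Mateo.

Mateo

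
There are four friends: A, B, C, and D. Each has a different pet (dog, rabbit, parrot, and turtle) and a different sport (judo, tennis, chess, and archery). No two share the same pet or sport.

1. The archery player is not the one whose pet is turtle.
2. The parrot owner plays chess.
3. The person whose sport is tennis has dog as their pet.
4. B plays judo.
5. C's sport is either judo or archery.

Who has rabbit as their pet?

With clues 1–4, B is impossible for the one with pet rabbit.
With clues 1–5, A and D are impossible for the one with pet rabbit.
That leaves C.

C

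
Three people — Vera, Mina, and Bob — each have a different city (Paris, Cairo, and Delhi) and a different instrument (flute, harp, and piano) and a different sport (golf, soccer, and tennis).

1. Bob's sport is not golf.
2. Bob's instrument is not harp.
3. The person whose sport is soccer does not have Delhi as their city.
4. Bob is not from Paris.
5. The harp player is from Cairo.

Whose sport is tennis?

With clues 1–5, Mina and Vera are impossible for the one with sport tennis.
That leaves Bob.

Bob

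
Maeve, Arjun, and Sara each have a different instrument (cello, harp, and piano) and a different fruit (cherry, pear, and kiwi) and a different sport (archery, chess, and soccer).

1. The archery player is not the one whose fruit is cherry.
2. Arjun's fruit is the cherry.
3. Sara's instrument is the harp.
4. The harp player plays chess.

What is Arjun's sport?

With clues 1–2, archery is impossible for Arjun's sport.
With clues 1–4, chess is impossible for Arjun's sport.
That leaves soccer.

soccer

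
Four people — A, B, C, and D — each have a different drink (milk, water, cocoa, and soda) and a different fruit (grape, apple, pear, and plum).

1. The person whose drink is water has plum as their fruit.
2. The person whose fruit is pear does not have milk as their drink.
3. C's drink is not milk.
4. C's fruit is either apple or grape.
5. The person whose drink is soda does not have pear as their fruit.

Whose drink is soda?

With clues 1–5, A, B, and D are impossible for the one with drink soda.
That leaves C.

C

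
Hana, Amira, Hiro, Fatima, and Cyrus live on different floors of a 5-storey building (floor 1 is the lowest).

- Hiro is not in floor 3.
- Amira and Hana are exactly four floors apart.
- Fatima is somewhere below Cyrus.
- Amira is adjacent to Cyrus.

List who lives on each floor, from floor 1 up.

Hana, Hiro, Fatima, Cyrus, Amira

From clue 1: Hiro is in {1,2,4,5}.
From clues 1–2: Hana is in {1,5}.
From clues 1–4: Hana → floor 1, Hiro → floor 2, Fatima → floor 3, Cyrus → floor 4, Amira → floor 5.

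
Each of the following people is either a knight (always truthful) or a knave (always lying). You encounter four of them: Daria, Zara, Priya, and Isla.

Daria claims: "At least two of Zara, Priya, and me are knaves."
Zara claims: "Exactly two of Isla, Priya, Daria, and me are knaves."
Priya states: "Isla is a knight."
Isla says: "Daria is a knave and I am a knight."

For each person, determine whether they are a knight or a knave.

Consider Daria. Suppose Daria is a knave.
Then no assignment of the remaining roles makes every statement match its speaker's type — contradiction.
So Daria is a knight.
With that fixed, Isla's statement is false, so Isla is a knave.
With that fixed, Priya's statement is false, so Priya is a knave.
Consider Zara. Suppose Zara is a knight.
Then Daria's statement comes out false, contradicting Daria being a knight.
So Zara is a knave.

Daria: knight, Zara: knave, Priya: knave, Isla: knave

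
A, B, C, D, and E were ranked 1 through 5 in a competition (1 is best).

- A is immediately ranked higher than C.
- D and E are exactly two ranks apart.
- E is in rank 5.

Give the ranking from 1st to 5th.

A, C, D, B, E

From clue 1: A is in {1,2,3,4}.
From clues 1–2: A is in {1,4}.
From clues 1–3: A → rank 1, C → rank 2, D → rank 3, B → rank 4, E → rank 5.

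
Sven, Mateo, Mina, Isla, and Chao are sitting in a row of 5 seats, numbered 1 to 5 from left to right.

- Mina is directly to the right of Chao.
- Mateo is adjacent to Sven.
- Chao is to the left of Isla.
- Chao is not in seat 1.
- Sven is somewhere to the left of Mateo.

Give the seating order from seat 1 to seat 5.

From clue 1: Mina is in {2,3,4,5}.
From clues 1–2: Isla is in {1,3,5}.
From clues 1–3: Mina is in {2,4}.
From clues 1–4: Chao → seat 3, Mina → seat 4, Isla → seat 5.
From clues 1–5: Sven → seat 1, Mateo → seat 2.

Sven, Mateo, Chao, Mina, Isla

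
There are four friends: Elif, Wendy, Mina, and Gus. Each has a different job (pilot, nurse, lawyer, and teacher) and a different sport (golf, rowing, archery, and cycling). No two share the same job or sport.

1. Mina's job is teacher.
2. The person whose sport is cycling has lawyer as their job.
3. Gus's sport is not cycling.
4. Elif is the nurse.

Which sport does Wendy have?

cycling

With clues 1–4, archery, golf, and rowing are impossible for Wendy's sport.
That leaves cycling.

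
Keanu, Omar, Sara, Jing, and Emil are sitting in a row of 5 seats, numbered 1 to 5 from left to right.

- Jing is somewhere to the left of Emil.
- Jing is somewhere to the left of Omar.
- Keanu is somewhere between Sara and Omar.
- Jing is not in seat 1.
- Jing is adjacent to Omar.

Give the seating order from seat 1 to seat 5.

Sara, Keanu, Jing, Omar, Emil

From clue 1: Jing is in {1,2,3,4}.
From clues 1–2: Jing is in {1,2,3}.
From clues 1–3: Keanu is in {2,3,4}.
From clues 1–4: Sara → seat 1.
From clues 1–5: Keanu → seat 2, Jing → seat 3, Omar → seat 4, Emil → seat 5.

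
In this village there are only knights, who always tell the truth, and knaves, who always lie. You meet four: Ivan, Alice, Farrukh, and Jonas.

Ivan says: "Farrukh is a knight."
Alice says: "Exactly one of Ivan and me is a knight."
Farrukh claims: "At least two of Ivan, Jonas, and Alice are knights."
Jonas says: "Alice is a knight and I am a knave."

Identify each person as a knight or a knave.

Consider Ivan. Suppose Ivan is a knight.
Then whichever role Alice has, Alice's statement has the wrong truth value — contradiction.
So Ivan is a knave.
Consider Alice. Suppose Alice is a knight.
Then whichever role Jonas has, Jonas's statement has the wrong truth value — contradiction.
So Alice is a knave.
With that fixed, Farrukh's statement is false, so Farrukh is a knave.
With that fixed, Jonas's statement is false, so Jonas is a knave.

Ivan: knave, Alice: knave, Farrukh: knave, Jonas: knave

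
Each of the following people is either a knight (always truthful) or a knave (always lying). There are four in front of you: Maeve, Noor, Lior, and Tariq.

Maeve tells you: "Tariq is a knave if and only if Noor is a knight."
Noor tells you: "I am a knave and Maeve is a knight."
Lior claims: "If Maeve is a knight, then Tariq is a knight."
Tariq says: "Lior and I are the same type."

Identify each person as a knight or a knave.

Consider Maeve. Suppose Maeve is a knight.
Then whichever role Noor has, Noor's statement has the wrong truth value — contradiction.
So Maeve is a knave.
With that fixed, Noor's statement is false, so Noor is a knave.
With that fixed, Lior's statement is true, so Lior is a knight.
Consider Tariq. Suppose Tariq is a knight.
Then Maeve's statement comes out true, contradicting Maeve being a knave.
So Tariq is a knave.

Maeve: knave, Noor: knave, Lior: knight, Tariq: knave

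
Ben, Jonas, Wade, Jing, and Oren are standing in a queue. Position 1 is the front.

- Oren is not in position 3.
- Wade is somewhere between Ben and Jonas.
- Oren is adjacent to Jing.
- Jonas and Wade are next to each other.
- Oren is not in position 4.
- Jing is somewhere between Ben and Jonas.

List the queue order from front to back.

Ben, Oren, Jing, Wade, Jonas

From clue 1: Oren is in {1,2,4,5}.
From clues 1–2: Wade is in {2,3,4}.
From clues 1–3: Wade is in {2,4}.
From clues 1–6: Ben → position 1, Oren → position 2, Jing → position 3, Wade → position 4, Jonas → position 5.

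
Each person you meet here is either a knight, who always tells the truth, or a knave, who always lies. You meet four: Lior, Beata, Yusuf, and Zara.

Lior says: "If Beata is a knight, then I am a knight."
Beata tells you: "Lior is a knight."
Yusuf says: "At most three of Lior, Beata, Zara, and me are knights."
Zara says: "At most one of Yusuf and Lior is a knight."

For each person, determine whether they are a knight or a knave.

Lior: knight, Beata: knight, Yusuf: knight, Zara: knave

Consider Lior. Suppose Lior is a knave.
Then no assignment of the remaining roles makes every statement match its speaker's type — contradiction.
So Lior is a knight.
With that fixed, Beata's statement is true, so Beata is a knight.
Consider Yusuf. Suppose Yusuf is a knave.
Then Yusuf's own statement would have to be false, but it can't be — contradiction.
So Yusuf is a knight.
With that fixed, Zara's statement is false, so Zara is a knave.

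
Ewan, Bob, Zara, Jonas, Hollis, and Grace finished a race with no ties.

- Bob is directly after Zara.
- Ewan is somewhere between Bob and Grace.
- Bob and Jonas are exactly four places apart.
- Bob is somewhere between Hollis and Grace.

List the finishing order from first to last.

From clue 1: Bob is in {2,3,4,5,6}.
From clues 1–2: Ewan is in {2,3,4,5}.
From clues 1–3: Ewan is in {3,4}.
From clues 1–4: Jonas → place 1, Grace → place 2, Ewan → place 3, Zara → place 4, Bob → place 5, Hollis → place 6.

Jonas, Grace, Ewan, Zara, Bob, Hollis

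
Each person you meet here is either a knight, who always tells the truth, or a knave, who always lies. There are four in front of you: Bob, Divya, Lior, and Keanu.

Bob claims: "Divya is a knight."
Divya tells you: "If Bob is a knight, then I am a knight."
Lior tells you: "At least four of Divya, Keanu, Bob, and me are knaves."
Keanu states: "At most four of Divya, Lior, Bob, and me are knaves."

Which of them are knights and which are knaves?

Regardless of anyone's role, Keanu's statement is true, so Keanu is a knight.
With that fixed, Lior's statement is false, so Lior is a knave.
Consider Bob. Suppose Bob is a knave.
Then no assignment of the remaining roles makes every statement match its speaker's type — contradiction.
So Bob is a knight.
Consider Divya. Suppose Divya is a knave.
Then Bob's statement comes out false, contradicting Bob being a knight.
So Divya is a knight.

Bob: knight, Divya: knight, Lior: knave, Keanu: knight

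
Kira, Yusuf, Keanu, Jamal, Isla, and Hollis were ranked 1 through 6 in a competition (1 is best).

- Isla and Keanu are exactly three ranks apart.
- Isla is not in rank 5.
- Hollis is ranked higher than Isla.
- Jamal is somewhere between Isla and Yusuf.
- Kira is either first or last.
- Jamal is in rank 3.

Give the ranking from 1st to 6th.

Hollis, Isla, Jamal, Yusuf, Keanu, Kira

From clues 1–2: Keanu is in {1,3,4,5,6}.
From clues 1–3: Keanu is in {1,3,5,6}.
From clues 1–5: Kira is in {1,6}.
From clues 1–6: Hollis → rank 1, Isla → rank 2, Jamal → rank 3, Yusuf → rank 4, Keanu → rank 5, Kira → rank 6.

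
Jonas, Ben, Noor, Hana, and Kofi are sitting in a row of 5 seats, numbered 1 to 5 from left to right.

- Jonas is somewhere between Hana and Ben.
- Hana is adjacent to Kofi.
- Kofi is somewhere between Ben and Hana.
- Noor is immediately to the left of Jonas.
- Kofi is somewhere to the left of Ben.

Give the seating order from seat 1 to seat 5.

Hana, Kofi, Noor, Jonas, Ben

From clue 1: Jonas is in {2,3,4}.
From clues 1–4: Jonas is in {3,4}.
From clues 1–5: Hana → seat 1, Kofi → seat 2, Noor → seat 3, Jonas → seat 4, Ben → seat 5.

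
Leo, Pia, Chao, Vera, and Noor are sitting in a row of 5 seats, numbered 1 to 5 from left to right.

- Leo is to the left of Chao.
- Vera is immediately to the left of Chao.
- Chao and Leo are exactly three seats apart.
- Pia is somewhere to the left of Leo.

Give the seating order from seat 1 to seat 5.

Pia, Leo, Noor, Vera, Chao

From clue 1: Leo is in {1,2,3,4}.
From clues 1–2: Leo is in {1,2,3}.
From clues 1–3: Leo is in {1,2}.
From clues 1–4: Pia → seat 1, Leo → seat 2, Noor → seat 3, Vera → seat 4, Chao → seat 5.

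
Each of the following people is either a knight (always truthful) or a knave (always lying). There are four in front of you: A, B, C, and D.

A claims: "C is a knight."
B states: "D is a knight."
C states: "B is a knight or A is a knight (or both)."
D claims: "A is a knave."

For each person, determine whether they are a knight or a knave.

A: knight, B: knave, C: knight, D: knave

Consider A. Suppose A is a knave.
Then no assignment of the remaining roles makes every statement match its speaker's type — contradiction.
So A is a knight.
With that fixed, C's statement is true, so C is a knight.
With that fixed, D's statement is false, so D is a knave.
With that fixed, B's statement is false, so B is a knave.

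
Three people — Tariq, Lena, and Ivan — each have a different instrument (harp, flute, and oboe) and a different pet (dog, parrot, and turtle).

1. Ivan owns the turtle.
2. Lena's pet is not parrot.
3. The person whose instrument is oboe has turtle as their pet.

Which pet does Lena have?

Clue 1 rules out turtle for Lena's pet.
With clues 1–2, parrot is impossible for Lena's pet.
That leaves dog.

dog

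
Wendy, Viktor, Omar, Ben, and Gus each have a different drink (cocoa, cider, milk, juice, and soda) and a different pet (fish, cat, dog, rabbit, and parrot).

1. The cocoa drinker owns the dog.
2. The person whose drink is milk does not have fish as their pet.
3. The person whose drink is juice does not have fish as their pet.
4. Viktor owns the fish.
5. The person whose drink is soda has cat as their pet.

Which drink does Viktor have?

cider

With clues 1–4, cocoa, juice, and milk are impossible for Viktor's drink.
With clues 1–5, soda is impossible for Viktor's drink.
That leaves cider.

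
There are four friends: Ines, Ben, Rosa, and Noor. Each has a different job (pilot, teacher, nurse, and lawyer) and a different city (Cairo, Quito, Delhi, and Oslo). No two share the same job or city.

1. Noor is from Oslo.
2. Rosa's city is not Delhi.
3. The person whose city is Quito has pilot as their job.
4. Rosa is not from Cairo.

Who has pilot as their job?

With clues 1–3, Noor is impossible for the one with job pilot.
With clues 1–4, Ben and Ines are impossible for the one with job pilot.
That leaves Rosa.

Rosa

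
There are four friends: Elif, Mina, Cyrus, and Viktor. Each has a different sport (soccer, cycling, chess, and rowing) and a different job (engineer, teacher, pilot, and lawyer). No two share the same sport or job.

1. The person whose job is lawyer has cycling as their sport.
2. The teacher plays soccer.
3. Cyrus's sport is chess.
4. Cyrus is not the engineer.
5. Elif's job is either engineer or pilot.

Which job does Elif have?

With clues 1–4, pilot is impossible for Elif's job.
With clues 1–5, lawyer and teacher are impossible for Elif's job.
That leaves engineer.

engineer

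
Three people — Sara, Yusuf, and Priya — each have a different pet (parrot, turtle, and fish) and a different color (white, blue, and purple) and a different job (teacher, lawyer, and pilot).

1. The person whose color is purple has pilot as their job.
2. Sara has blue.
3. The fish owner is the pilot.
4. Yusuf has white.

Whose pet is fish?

Priya

With clues 1–3, Sara is impossible for the one with pet fish.
With clues 1–4, Yusuf is impossible for the one with pet fish.
That leaves Priya.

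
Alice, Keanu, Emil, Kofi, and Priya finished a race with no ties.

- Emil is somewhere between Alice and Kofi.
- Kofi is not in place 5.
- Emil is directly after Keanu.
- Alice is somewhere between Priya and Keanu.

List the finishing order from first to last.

From clue 1: Emil is in {2,3,4}.
From clues 1–3: Keanu is in {2,3}.
From clues 1–4: Kofi → place 1, Keanu → place 2, Emil → place 3, Alice → place 4, Priya → place 5.

Kofi, Keanu, Emil, Alice, Priya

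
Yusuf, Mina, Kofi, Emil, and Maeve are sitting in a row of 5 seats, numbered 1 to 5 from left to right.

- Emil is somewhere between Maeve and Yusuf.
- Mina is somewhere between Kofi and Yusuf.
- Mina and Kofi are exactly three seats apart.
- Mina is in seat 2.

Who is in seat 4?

With clues 1–2, Yusuf is ruled out for seat 4.
With clues 1–3, Emil and Kofi are ruled out for seat 4.
With clues 1–4, Mina is ruled out for seat 4.
So seat 4 is Maeve.

Maeve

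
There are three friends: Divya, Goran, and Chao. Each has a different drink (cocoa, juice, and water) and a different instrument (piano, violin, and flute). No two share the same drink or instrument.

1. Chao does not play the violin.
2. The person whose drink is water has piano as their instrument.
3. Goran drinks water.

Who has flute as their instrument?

With clues 1–3, Divya and Goran are impossible for the one with instrument flute.
That leaves Chao.

Chao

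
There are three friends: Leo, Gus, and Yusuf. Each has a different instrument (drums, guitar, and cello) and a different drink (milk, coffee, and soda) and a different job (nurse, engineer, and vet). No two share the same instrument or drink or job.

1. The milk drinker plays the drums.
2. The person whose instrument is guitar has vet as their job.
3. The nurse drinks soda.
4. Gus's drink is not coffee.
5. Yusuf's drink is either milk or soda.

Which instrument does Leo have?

guitar

With clues 1–5, cello and drums are impossible for Leo's instrument.
That leaves guitar.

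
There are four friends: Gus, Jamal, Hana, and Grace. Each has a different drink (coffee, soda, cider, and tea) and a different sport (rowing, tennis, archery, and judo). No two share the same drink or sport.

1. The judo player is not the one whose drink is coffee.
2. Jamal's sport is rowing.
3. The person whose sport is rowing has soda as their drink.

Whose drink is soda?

With clues 1–3, Grace, Gus, and Hana are impossible for the one with drink soda.
That leaves Jamal.

Jamal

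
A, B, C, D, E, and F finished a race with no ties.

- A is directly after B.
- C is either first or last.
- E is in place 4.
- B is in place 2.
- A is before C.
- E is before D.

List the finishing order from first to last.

F, B, A, E, D, C

From clue 1: A is in {2,3,4,5,6}.
From clues 1–2: C is in {1,6}.
From clues 1–3: E → place 4.
From clues 1–4: B → place 2, A → place 3.
From clues 1–5: C → place 6.
From clues 1–6: F → place 1, D → place 5.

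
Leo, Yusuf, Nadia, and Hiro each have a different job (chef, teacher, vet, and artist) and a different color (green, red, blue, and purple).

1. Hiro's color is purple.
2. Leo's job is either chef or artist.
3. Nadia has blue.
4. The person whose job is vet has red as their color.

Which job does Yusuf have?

vet

With clues 1–4, artist, chef, and teacher are impossible for Yusuf's job.
That leaves vet.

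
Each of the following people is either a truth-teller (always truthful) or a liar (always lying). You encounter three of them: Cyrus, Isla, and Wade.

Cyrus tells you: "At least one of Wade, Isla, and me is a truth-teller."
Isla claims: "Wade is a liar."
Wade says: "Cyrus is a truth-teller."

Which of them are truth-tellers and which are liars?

Consider Cyrus. Suppose Cyrus is a liar.
Then no assignment of the remaining roles makes every statement match its speaker's type — contradiction.
So Cyrus is a truth-teller.
With that fixed, Wade's statement is true, so Wade is a truth-teller.
With that fixed, Isla's statement is false, so Isla is a liar.

Cyrus: truth-teller, Isla: liar, Wade: truth-teller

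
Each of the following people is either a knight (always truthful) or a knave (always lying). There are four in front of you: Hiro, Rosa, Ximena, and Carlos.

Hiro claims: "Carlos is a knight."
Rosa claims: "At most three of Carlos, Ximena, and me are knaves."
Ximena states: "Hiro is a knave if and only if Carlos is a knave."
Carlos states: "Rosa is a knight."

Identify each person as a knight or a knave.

Hiro: knight, Rosa: knight, Ximena: knight, Carlos: knight

Regardless of anyone's role, Rosa's statement is true, so Rosa is a knight.
With that fixed, Carlos's statement is true, so Carlos is a knight.
With that fixed, Hiro's statement is true, so Hiro is a knight.
With that fixed, Ximena's statement is true, so Ximena is a knight.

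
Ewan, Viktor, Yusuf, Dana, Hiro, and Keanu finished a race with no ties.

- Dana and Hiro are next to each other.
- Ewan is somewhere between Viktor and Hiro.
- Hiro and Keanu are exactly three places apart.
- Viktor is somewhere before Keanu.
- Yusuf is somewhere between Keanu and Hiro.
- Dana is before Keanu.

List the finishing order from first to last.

Viktor, Ewan, Hiro, Dana, Yusuf, Keanu

From clues 1–2: Ewan is in {2,3,4,5}.
From clues 1–4: Ewan is in {2,3,4}.
From clues 1–5: Viktor → place 1.
From clues 1–6: Ewan → place 2, Hiro → place 3, Dana → place 4, Yusuf → place 5, Keanu → place 6.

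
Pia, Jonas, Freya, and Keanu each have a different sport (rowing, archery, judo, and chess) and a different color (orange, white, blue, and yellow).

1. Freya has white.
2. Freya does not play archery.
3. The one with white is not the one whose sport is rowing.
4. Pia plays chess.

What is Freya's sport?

With clues 1–2, archery is impossible for Freya's sport.
With clues 1–3, rowing is impossible for Freya's sport.
With clues 1–4, chess is impossible for Freya's sport.
That leaves judo.

judo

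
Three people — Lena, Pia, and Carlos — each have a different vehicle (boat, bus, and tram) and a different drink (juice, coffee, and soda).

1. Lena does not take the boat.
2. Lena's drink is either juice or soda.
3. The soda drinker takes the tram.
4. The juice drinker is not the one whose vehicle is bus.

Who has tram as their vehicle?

With clues 1–4, Carlos and Pia are impossible for the one with vehicle tram.
That leaves Lena.

Lena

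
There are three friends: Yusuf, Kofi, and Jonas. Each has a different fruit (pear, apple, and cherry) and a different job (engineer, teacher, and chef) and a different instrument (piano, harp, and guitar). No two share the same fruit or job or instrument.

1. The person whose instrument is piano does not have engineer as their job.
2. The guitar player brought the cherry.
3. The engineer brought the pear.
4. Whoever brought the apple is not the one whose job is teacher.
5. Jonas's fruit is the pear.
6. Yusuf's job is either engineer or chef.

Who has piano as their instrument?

Yusuf

With clues 1–5, Jonas is impossible for the one with instrument piano.
With clues 1–6, Kofi is impossible for the one with instrument piano.
That leaves Yusuf.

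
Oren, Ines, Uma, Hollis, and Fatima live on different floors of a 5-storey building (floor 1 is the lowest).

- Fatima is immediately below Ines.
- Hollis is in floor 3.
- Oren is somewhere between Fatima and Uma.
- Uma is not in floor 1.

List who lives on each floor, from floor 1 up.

From clue 1: Ines is in {2,3,4,5}.
From clues 1–2: Hollis → floor 3.
From clues 1–3: Oren is in {2,4}.
From clues 1–4: Fatima → floor 1, Ines → floor 2, Oren → floor 4, Uma → floor 5.

Fatima, Ines, Hollis, Oren, Uma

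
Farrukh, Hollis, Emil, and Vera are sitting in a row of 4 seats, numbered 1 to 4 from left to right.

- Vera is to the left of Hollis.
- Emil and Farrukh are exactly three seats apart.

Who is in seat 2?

With clues 1–2, Emil, Farrukh, and Hollis are ruled out for seat 2.
So seat 2 is Vera.

Vera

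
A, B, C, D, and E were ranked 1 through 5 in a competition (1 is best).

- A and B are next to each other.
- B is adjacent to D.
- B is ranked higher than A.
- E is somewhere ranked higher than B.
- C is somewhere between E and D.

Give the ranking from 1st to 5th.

E, C, D, B, A

From clues 1–2: B is in {2,3,4}.
From clues 1–3: A is in {3,4,5}.
From clues 1–4: A is in {4,5}.
From clues 1–5: E → rank 1, C → rank 2, D → rank 3, B → rank 4, A → rank 5.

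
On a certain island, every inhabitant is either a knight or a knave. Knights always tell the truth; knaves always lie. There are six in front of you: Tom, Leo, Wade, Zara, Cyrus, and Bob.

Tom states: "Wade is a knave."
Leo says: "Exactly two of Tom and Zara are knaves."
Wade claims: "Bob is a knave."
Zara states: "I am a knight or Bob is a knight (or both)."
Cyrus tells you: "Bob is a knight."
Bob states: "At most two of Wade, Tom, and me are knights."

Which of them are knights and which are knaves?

Tom: knight, Leo: knave, Wade: knave, Zara: knight, Cyrus: knight, Bob: knight

Consider Tom. Suppose Tom is a knave.
Then no assignment of the remaining roles makes every statement match its speaker's type — contradiction.
So Tom is a knight.
With that fixed, Leo's statement is false, so Leo is a knave.
Consider Wade. Suppose Wade is a knight.
Then Tom's statement comes out false, contradicting Tom being a knight.
So Wade is a knave.
With that fixed, Bob's statement is true, so Bob is a knight.
With that fixed, Zara's statement is true, so Zara is a knight.
With that fixed, Cyrus's statement is true, so Cyrus is a knight.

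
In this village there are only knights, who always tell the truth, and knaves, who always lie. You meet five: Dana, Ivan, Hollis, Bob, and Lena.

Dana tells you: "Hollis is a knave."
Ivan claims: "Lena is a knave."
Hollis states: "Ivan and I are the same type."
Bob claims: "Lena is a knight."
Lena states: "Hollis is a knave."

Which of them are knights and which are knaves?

Consider Dana. Suppose Dana is a knight.
Then no assignment of the remaining roles makes every statement match its speaker's type — contradiction.
So Dana is a knave.
Consider Ivan. Suppose Ivan is a knave.
Then whichever role Hollis has, Hollis's statement has the wrong truth value — contradiction.
So Ivan is a knight.
Consider Hollis. Suppose Hollis is a knave.
Then Dana's statement comes out true, contradicting Dana being a knave.
So Hollis is a knight.
With that fixed, Lena's statement is false, so Lena is a knave.
With that fixed, Bob's statement is false, so Bob is a knave.

Dana: knave, Ivan: knight, Hollis: knight, Bob: knave, Lena: knave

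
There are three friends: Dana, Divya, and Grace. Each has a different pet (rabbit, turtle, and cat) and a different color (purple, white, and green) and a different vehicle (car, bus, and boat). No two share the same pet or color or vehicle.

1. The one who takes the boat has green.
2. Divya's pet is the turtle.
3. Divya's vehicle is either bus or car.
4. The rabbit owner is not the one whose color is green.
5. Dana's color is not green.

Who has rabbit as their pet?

With clues 1–2, Divya is impossible for the one with pet rabbit.
With clues 1–5, Grace is impossible for the one with pet rabbit.
That leaves Dana.

Dana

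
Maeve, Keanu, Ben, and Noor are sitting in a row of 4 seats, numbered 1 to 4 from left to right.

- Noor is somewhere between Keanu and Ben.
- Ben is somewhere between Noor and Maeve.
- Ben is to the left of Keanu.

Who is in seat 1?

Maeve

With clue 1, Noor is ruled out for seat 1.
With clues 1–2, Ben is ruled out for seat 1.
With clues 1–3, Keanu is ruled out for seat 1.
So seat 1 is Maeve.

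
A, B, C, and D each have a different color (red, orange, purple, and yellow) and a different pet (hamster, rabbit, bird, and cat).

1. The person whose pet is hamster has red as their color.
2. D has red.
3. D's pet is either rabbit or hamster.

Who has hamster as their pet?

With clues 1–2, A, B, and C are impossible for the one with pet hamster.
That leaves D.

D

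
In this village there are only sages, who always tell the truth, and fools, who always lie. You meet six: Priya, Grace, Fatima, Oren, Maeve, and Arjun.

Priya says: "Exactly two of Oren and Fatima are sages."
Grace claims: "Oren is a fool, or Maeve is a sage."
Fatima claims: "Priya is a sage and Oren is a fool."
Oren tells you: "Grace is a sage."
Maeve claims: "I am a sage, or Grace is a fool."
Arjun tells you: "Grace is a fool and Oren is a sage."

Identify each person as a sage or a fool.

Priya: fool, Grace: sage, Fatima: fool, Oren: sage, Maeve: sage, Arjun: fool

Consider Priya. Suppose Priya is a sage.
Then no assignment of the remaining roles makes every statement match its speaker's type — contradiction.
So Priya is a fool.
With that fixed, Fatima's statement is false, so Fatima is a fool.
Consider Grace. Suppose Grace is a fool.
Then no assignment of the remaining roles makes every statement match its speaker's type — contradiction.
So Grace is a sage.
With that fixed, Oren's statement is true, so Oren is a sage.
With that fixed, Arjun's statement is false, so Arjun is a fool.
Consider Maeve. Suppose Maeve is a fool.
Then Grace's statement comes out false, contradicting Grace being a sage.
So Maeve is a sage.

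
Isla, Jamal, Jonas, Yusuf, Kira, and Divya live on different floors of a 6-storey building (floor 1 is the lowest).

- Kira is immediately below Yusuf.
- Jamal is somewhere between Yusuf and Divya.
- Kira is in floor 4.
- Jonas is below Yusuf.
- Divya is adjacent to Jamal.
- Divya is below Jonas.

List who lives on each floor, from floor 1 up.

Divya, Jamal, Jonas, Kira, Yusuf, Isla

From clue 1: Yusuf is in {2,3,4,5,6}.
From clues 1–2: Jamal is in {2,3,4,5}.
From clues 1–3: Kira → floor 4, Yusuf → floor 5.
From clues 1–4: Isla → floor 6.
From clues 1–5: Jamal is in {2,3}.
From clues 1–6: Divya → floor 1, Jamal → floor 2, Jonas → floor 3.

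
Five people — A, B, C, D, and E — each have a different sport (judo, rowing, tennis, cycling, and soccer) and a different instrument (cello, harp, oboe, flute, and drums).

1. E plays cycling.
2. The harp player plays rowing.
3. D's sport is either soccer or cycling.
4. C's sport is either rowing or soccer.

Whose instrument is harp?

C

With clues 1–2, E is impossible for the one with instrument harp.
With clues 1–3, D is impossible for the one with instrument harp.
With clues 1–4, A and B are impossible for the one with instrument harp.
That leaves C.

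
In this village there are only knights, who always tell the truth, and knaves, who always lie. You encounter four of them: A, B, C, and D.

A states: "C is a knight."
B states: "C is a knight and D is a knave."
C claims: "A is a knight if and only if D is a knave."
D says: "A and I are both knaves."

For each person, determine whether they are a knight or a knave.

Consider A. Suppose A is a knave.
Then whichever role D has, D's statement has the wrong truth value — contradiction.
So A is a knight.
With that fixed, D's statement is false, so D is a knave.
With that fixed, C's statement is true, so C is a knight.
With that fixed, B's statement is true, so B is a knight.

A: knight, B: knight, C: knight, D: knave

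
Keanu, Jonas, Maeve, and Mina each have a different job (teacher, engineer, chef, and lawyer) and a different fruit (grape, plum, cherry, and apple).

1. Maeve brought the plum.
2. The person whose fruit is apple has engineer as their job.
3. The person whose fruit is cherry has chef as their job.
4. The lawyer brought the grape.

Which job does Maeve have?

With clues 1–2, engineer is impossible for Maeve's job.
With clues 1–3, chef is impossible for Maeve's job.
With clues 1–4, lawyer is impossible for Maeve's job.
That leaves teacher.

teacher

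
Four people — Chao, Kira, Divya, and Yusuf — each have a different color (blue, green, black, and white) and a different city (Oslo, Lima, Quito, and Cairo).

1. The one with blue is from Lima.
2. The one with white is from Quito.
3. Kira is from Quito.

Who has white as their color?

With clues 1–3, Chao, Divya, and Yusuf are impossible for the one with color white.
That leaves Kira.

Kira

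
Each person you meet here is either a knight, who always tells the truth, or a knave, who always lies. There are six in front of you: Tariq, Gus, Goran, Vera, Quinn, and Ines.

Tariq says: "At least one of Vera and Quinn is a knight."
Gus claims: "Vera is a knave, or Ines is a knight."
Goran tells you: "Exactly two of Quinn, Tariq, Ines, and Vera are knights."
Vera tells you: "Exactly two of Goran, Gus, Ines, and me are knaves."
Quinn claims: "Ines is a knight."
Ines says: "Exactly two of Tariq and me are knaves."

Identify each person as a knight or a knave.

Tariq: knight, Gus: knave, Goran: knight, Vera: knight, Quinn: knave, Ines: knave

Consider Tariq. Suppose Tariq is a knave.
Then whichever role Ines has, Ines's statement has the wrong truth value — contradiction.
So Tariq is a knight.
With that fixed, Ines's statement is false, so Ines is a knave.
With that fixed, Quinn's statement is false, so Quinn is a knave.
Consider Gus. Suppose Gus is a knight.
Then no assignment of the remaining roles makes every statement match its speaker's type — contradiction.
So Gus is a knave.
Consider Goran. Suppose Goran is a knave.
Then no assignment of the remaining roles makes every statement match its speaker's type — contradiction.
So Goran is a knight.
Consider Vera. Suppose Vera is a knave.
Then Tariq's statement comes out false, contradicting Tariq being a knight.
So Vera is a knight.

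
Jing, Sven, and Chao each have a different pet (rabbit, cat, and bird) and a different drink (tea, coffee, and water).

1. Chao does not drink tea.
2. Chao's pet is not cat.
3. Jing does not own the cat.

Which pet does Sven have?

cat

With clues 1–3, bird and rabbit are impossible for Sven's pet.
That leaves cat.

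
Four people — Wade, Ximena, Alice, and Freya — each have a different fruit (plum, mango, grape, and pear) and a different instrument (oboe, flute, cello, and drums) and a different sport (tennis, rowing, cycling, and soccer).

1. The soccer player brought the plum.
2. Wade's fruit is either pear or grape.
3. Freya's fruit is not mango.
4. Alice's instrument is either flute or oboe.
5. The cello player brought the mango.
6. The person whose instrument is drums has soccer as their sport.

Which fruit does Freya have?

plum

With clues 1–3, mango is impossible for Freya's fruit.
With clues 1–6, grape and pear are impossible for Freya's fruit.
That leaves plum.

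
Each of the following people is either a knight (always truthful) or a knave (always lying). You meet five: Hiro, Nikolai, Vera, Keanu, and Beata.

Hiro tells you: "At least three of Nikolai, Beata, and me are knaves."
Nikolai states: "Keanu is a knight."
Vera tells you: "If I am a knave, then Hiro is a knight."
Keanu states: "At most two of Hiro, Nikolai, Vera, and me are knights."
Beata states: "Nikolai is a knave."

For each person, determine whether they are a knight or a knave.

Hiro: knave, Nikolai: knight, Vera: knave, Keanu: knight, Beata: knave

Consider Hiro. Suppose Hiro is a knight.
Then Hiro's own statement would have to be true, but it can't be — contradiction.
So Hiro is a knave.
Consider Nikolai. Suppose Nikolai is a knave.
Then no assignment of the remaining roles makes every statement match its speaker's type — contradiction.
So Nikolai is a knight.
With that fixed, Beata's statement is false, so Beata is a knave.
Consider Vera. Suppose Vera is a knight.
Then whichever role Keanu has, Keanu's statement has the wrong truth value — contradiction.
So Vera is a knave.
With that fixed, Keanu's statement is true, so Keanu is a knight.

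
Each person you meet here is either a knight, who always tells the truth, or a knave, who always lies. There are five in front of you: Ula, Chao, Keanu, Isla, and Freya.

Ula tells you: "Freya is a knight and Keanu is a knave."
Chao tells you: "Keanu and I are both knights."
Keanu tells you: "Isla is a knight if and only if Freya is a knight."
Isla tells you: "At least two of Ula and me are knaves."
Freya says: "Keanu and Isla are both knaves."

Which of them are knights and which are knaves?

Consider Ula. Suppose Ula is a knave.
Then whichever role Isla has, Isla's statement has the wrong truth value — contradiction.
So Ula is a knight.
With that fixed, Isla's statement is false, so Isla is a knave.
Consider Chao. Suppose Chao is a knight.
Then no assignment of the remaining roles makes every statement match its speaker's type — contradiction.
So Chao is a knave.
Consider Keanu. Suppose Keanu is a knight.
Then Ula's statement comes out false, contradicting Ula being a knight.
So Keanu is a knave.
With that fixed, Freya's statement is true, so Freya is a knight.

Ula: knight, Chao: knave, Keanu: knave, Isla: knave, Freya: knight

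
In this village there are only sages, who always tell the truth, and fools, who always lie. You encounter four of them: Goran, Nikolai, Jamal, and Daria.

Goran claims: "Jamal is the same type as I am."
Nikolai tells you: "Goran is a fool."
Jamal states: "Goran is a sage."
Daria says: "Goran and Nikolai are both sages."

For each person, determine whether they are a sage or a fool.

Goran: sage, Nikolai: fool, Jamal: sage, Daria: fool

Consider Goran. Suppose Goran is a fool.
Then no assignment of the remaining roles makes every statement match its speaker's type — contradiction.
So Goran is a sage.
With that fixed, Nikolai's statement is false, so Nikolai is a fool.
With that fixed, Jamal's statement is true, so Jamal is a sage.
With that fixed, Daria's statement is false, so Daria is a fool.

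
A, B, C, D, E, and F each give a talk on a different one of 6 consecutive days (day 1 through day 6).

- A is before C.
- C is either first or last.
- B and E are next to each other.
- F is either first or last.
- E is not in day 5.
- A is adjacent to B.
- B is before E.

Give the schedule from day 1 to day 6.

From clue 1: A is in {1,2,3,4,5}.
From clues 1–2: C → day 6.
From clues 1–3: A is in {1,2,3,4,5}.
From clues 1–4: F → day 1.
From clues 1–5: E is in {2,3,4}.
From clues 1–6: B is in {3,4}.
From clues 1–7: A → day 2, B → day 3, E → day 4, D → day 5.

F, A, B, E, D, C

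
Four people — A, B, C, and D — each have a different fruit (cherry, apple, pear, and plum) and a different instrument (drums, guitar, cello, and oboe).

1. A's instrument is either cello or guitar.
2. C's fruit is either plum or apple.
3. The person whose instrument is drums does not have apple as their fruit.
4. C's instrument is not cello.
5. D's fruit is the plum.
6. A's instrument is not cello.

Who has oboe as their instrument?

Clue 1 rules out A for the one with instrument oboe.
With clues 1–6, B and D are impossible for the one with instrument oboe.
That leaves C.

C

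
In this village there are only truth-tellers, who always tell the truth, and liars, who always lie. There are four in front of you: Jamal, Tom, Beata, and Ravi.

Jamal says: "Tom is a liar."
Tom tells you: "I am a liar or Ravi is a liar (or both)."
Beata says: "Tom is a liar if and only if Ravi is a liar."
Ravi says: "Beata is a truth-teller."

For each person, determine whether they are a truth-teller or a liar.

Jamal: liar, Tom: truth-teller, Beata: liar, Ravi: liar

Consider Jamal. Suppose Jamal is a truth-teller.
Then no assignment of the remaining roles makes every statement match its speaker's type — contradiction.
So Jamal is a liar.
Consider Tom. Suppose Tom is a liar.
Then Jamal's statement comes out true, contradicting Jamal being a liar.
So Tom is a truth-teller.
Consider Beata. Suppose Beata is a truth-teller.
Then no assignment of the remaining roles makes every statement match its speaker's type — contradiction.
So Beata is a liar.
With that fixed, Ravi's statement is false, so Ravi is a liar.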